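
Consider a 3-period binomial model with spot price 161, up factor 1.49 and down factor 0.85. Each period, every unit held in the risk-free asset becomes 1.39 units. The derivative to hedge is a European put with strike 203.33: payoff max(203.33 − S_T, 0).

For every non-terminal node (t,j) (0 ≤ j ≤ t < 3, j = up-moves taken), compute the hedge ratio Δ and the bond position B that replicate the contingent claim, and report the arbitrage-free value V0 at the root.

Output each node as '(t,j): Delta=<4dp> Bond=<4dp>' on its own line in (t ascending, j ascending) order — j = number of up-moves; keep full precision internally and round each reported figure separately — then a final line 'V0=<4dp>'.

Since d<R<u, set p* = (R−d)/(u−d) = 0.8437; price each node as the discounted p*-expectation of its children.
Terminal values V(3,·): V(3,0)=104.4559, V(3,1)=30.0095, V(3,2)=0.0000, V(3,3)=0.0000
  t=2,j=0: stock 116.3225 → up 173.3205 (V=30.0095), down 98.8741 (V=104.4559). Price 29.9581; hedge Δ=-1.0000, bond B=146.2806.
  t=2,j=1: stock 203.9065 → up 303.8207 (V=0.0000), down 173.3205 (V=30.0095). Price 3.3734; hedge Δ=-0.2300, bond B=50.2632.
  t=2,j=2: stock 357.4361 → up 532.5798 (V=0.0000), down 303.8207 (V=0.0000). Price 0.0000; hedge Δ=0.0000, bond B=0.0000.
  t=1,j=0: stock 136.8500 → up 203.9065 (V=3.3734), down 116.3225 (V=29.9581). Price 5.4153; hedge Δ=-0.3035, bond B=46.9539.
  t=1,j=1: stock 239.8900 → up 357.4361 (V=0.0000), down 203.9065 (V=3.3734). Price 0.3792; hedge Δ=-0.0220, bond B=5.6501.
  t=0,j=0: stock 161.0000 → up 239.8900 (V=0.3792), down 136.8500 (V=5.4153). Price 0.8389; hedge Δ=-0.0489, bond B=8.7078.
The time-0 hedge costs 0.8389, which is the no-arbitrage price.

(0,0): Delta=-0.0489 Bond=8.7078
(1,0): Delta=-0.3035 Bond=46.9539
(1,1): Delta=-0.0220 Bond=5.6501
(2,0): Delta=-1.0000 Bond=146.2806
(2,1): Delta=-0.2300 Bond=50.2632
(2,2): Delta=0.0000 Bond=0.0000
V0=0.8389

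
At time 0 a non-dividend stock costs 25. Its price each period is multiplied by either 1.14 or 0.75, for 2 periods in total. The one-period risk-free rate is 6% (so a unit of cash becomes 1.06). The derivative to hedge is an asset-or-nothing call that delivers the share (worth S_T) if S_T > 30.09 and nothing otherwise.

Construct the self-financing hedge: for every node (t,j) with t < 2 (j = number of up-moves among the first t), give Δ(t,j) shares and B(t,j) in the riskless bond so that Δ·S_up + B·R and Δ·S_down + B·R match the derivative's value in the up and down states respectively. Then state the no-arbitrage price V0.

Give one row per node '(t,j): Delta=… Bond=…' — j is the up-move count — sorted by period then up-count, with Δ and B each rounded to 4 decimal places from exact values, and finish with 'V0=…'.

No-arbitrage ⇒ martingale measure with p* = (R−d)/(u−d) = 0.7949.
At expiry t=2: V(2,0)=0.0000, V(2,1)=0.0000, V(2,2)=32.4900
(1,0): S=18.7500. Δ = (V_up−V_dn)/(S_up−S_dn) = (0.0000−0.0000)/(21.3750−14.0625) = 0.0000. V = [p*·0.0000 + (1−p*)·0.0000]/1.06 = 0.0000. B = V − Δ·S = 0.0000.
(1,1): S=28.5000. Δ = (V_up−V_dn)/(S_up−S_dn) = (32.4900−0.0000)/(32.4900−21.3750) = 2.9231. V = [p*·32.4900 + (1−p*)·0.0000]/1.06 = 24.3636. B = V − Δ·S = -58.9441.
(0,0): S=25.0000. Δ = (V_up−V_dn)/(S_up−S_dn) = (24.3636−0.0000)/(28.5000−18.7500) = 2.4988. V = [p*·24.3636 + (1−p*)·0.0000]/1.06 = 18.2697. B = V − Δ·S = -44.2010.
Self-financing check: at every node Δ·S+B equals the discounted successor values.

(0,0): Delta=2.4988 Bond=-44.2010
(1,0): Delta=0.0000 Bond=0.0000
(1,1): Delta=2.9231 Bond=-58.9441
V0=18.2697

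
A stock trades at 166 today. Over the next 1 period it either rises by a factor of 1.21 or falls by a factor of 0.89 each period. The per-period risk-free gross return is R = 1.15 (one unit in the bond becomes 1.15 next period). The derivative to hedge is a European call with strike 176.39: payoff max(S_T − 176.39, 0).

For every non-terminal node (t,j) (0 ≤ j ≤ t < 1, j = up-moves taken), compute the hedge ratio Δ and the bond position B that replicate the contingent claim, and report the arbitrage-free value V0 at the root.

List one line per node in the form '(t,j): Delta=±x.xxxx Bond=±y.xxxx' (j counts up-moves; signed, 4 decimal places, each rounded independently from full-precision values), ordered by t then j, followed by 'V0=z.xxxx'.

(0,0): Delta=0.4607 Bond=-59.1802
V0=17.2886

The replicating-portfolio and risk-neutral prices coincide; use p* = (1.15−0.89)/(1.21−0.89) = 0.8125 for the latter.
At expiry t=1: V(1,0)=0.0000, V(1,1)=24.4700
  t=0,j=0: stock 166.0000 → up 200.8600 (V=24.4700), down 147.7400 (V=0.0000). Price 17.2886; hedge Δ=0.4607, bond B=-59.1802.
Check: Δ(0,0)·S0 + B(0,0) = 17.2886 = V0.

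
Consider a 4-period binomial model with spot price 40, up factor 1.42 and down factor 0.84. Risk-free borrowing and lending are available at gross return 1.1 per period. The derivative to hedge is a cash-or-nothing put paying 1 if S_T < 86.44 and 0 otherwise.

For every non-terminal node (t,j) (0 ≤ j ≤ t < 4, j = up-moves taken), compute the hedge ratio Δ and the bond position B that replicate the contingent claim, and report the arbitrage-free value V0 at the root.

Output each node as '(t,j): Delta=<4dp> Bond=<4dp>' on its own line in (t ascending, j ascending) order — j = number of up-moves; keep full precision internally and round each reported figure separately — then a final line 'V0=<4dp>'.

Risk-neutral probability p* = (R−d)/(u−d) = (1.1−0.84)/(1.42−0.84) = 0.4483.
Terminal values V(4,·): V(4,0)=1.0000, V(4,1)=1.0000, V(4,2)=1.0000, V(4,3)=0.0000, V(4,4)=0.0000
(3,0): S=23.7082. Δ = (V_up−V_dn)/(S_up−S_dn) = (1.0000−1.0000)/(33.6656−19.9149) = 0.0000. V = [p*·1.0000 + (1−p*)·1.0000]/1.1 = 0.9091. B = V − Δ·S = 0.9091.
(3,1): S=40.0781. Δ = (V_up−V_dn)/(S_up−S_dn) = (1.0000−1.0000)/(56.9109−33.6656) = 0.0000. V = [p*·1.0000 + (1−p*)·1.0000]/1.1 = 0.9091. B = V − Δ·S = 0.9091.
(3,2): S=67.7510. Δ = (V_up−V_dn)/(S_up−S_dn) = (0.0000−1.0000)/(96.2065−56.9109) = -0.0254. V = [p*·0.0000 + (1−p*)·1.0000]/1.1 = 0.5016. B = V − Δ·S = 2.2257.
(3,3): S=114.5315. Δ = (V_up−V_dn)/(S_up−S_dn) = (0.0000−0.0000)/(162.6348−96.2065) = 0.0000. V = [p*·0.0000 + (1−p*)·0.0000]/1.1 = 0.0000. B = V − Δ·S = 0.0000.
(2,0): S=28.2240. Δ = (V_up−V_dn)/(S_up−S_dn) = (0.9091−0.9091)/(40.0781−23.7082) = 0.0000. V = [p*·0.9091 + (1−p*)·0.9091]/1.1 = 0.8264. B = V − Δ·S = 0.8264.
(2,1): S=47.7120. Δ = (V_up−V_dn)/(S_up−S_dn) = (0.5016−0.9091)/(67.7510−40.0781) = -0.0147. V = [p*·0.5016 + (1−p*)·0.9091]/1.1 = 0.6604. B = V − Δ·S = 1.3630.
(2,2): S=80.6560. Δ = (V_up−V_dn)/(S_up−S_dn) = (0.0000−0.5016)/(114.5315−67.7510) = -0.0107. V = [p*·0.0000 + (1−p*)·0.5016]/1.1 = 0.2516. B = V − Δ·S = 1.1163.
(1,0): S=33.6000. Δ = (V_up−V_dn)/(S_up−S_dn) = (0.6604−0.8264)/(47.7120−28.2240) = -0.0085. V = [p*·0.6604 + (1−p*)·0.8264]/1.1 = 0.6836. B = V − Δ·S = 0.9700.
(1,1): S=56.8000. Δ = (V_up−V_dn)/(S_up−S_dn) = (0.2516−0.6604)/(80.6560−47.7120) = -0.0124. V = [p*·0.2516 + (1−p*)·0.6604]/1.1 = 0.4337. B = V − Δ·S = 1.1386.
(0,0): S=40.0000. Δ = (V_up−V_dn)/(S_up−S_dn) = (0.4337−0.6836)/(56.8000−33.6000) = -0.0108. V = [p*·0.4337 + (1−p*)·0.6836]/1.1 = 0.5196. B = V − Δ·S = 0.9505.
Root portfolio cost Δ·40+B reproduces V0=0.5196.

(0,0): Delta=-0.0108 Bond=0.9505
(1,0): Delta=-0.0085 Bond=0.9700
(1,1): Delta=-0.0124 Bond=1.1386
(2,0): Delta=0.0000 Bond=0.8264
(2,1): Delta=-0.0147 Bond=1.3630
(2,2): Delta=-0.0107 Bond=1.1163
(3,0): Delta=0.0000 Bond=0.9091
(3,1): Delta=0.0000 Bond=0.9091
(3,2): Delta=-0.0254 Bond=2.2257
(3,3): Delta=0.0000 Bond=0.0000
V0=0.5196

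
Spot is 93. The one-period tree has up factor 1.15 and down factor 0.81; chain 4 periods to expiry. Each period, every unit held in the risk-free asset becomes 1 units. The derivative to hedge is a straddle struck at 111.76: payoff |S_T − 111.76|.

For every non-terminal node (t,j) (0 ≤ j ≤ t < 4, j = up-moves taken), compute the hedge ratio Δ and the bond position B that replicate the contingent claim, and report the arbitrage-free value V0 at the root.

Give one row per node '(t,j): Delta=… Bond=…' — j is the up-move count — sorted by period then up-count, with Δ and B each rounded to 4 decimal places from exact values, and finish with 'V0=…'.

Risk-neutral probability p* = (R−d)/(u−d) = (1−0.81)/(1.15−0.81) = 0.5588.
At expiry t=4: V(4,0)=71.7265, V(4,1)=54.9224, V(4,2)=31.0646, V(4,3)=2.8075, V(4,4)=50.8976
  t=3,j=0: stock 49.4240 → up 56.8376 (V=54.9224), down 40.0335 (V=71.7265). Price 62.3360; hedge Δ=-1.0000, bond B=111.7600.
  t=3,j=1: stock 70.1699 → up 80.6954 (V=31.0646), down 56.8376 (V=54.9224). Price 41.5901; hedge Δ=-1.0000, bond B=111.7600.
  t=3,j=2: stock 99.6239 → up 114.5675 (V=2.8075), down 80.6954 (V=31.0646). Price 15.2739; hedge Δ=-0.8342, bond B=98.3830.
  t=3,j=3: stock 141.4414 → up 162.6576 (V=50.8976), down 114.5675 (V=2.8075). Price 29.6814; hedge Δ=1.0000, bond B=-111.7600.
  t=2,j=0: stock 61.0173 → up 70.1699 (V=41.5901), down 49.4240 (V=62.3360). Price 50.7427; hedge Δ=-1.0000, bond B=111.7600.
  t=2,j=1: stock 86.6295 → up 99.6239 (V=15.2739), down 70.1699 (V=41.5901). Price 26.8840; hedge Δ=-0.8935, bond B=104.2846.
  t=2,j=2: stock 122.9925 → up 141.4414 (V=29.6814), down 99.6239 (V=15.2739). Price 23.3251; hedge Δ=0.3445, bond B=-19.0498.
  t=1,j=0: stock 75.3300 → up 86.6295 (V=26.8840), down 61.0173 (V=50.7427). Price 37.4099; hedge Δ=-0.9315, bond B=107.5826.
  t=1,j=1: stock 106.9500 → up 122.9925 (V=23.3251), down 86.6295 (V=26.8840). Price 24.8952; hedge Δ=-0.0979, bond B=35.3624.
  t=0,j=0: stock 93.0000 → up 106.9500 (V=24.8952), down 75.3300 (V=37.4099). Price 30.4164; hedge Δ=-0.3958, bond B=67.2243.
Self-financing check: at every node Δ·S+B equals the discounted successor values.

(0,0): Delta=-0.3958 Bond=67.2243
(1,0): Delta=-0.9315 Bond=107.5826
(1,1): Delta=-0.0979 Bond=35.3624
(2,0): Delta=-1.0000 Bond=111.7600
(2,1): Delta=-0.8935 Bond=104.2846
(2,2): Delta=0.3445 Bond=-19.0498
(3,0): Delta=-1.0000 Bond=111.7600
(3,1): Delta=-1.0000 Bond=111.7600
(3,2): Delta=-0.8342 Bond=98.3830
(3,3): Delta=1.0000 Bond=-111.7600
V0=30.4164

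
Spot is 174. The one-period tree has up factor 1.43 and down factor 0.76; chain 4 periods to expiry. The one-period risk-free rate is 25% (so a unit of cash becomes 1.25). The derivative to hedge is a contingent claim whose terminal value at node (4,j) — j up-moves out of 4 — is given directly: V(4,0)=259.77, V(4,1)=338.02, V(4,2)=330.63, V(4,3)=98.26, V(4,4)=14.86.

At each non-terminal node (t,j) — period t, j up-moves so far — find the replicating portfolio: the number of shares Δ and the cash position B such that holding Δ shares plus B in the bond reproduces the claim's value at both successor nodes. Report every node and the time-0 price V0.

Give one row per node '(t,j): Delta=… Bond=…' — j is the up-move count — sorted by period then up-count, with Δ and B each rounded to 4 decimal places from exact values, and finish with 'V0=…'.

(0,0): Delta=-0.5817 Bond=159.6494
(1,0): Delta=-0.8779 Bond=238.7397
(1,1): Delta=-0.5238 Bond=185.1699
(2,0): Delta=0.1855 Bond=191.5404
(2,1): Delta=-1.0856 Bond=337.6882
(2,2): Delta=-0.4142 Bond=192.4407
(3,0): Delta=1.5290 Bond=136.8070
(3,1): Delta=-0.0767 Bond=277.1221
(3,2): Delta=-1.2825 Bond=475.3711
(3,3): Delta=-0.2446 Bond=154.2904
V0=58.4360

No-arbitrage ⇒ martingale measure with p* = (R−d)/(u−d) = 0.7313.
Payoff layer (t=4): V(4,0)=259.7700, V(4,1)=338.0200, V(4,2)=330.6300, V(4,3)=98.2600, V(4,4)=14.8600
Node (3,0) S=76.3818: V=(p*·338.0200+(1−p*)·259.7700)/1.25=253.5981; Δ=(338.0200−259.7700)/(109.2260−58.0502)=1.5290; B=V−Δ·S=136.8070
Node (3,1) S=143.7184: V=(p*·330.6300+(1−p*)·338.0200)/1.25=266.0923; Δ=(330.6300−338.0200)/(205.5174−109.2260)=-0.0767; B=V−Δ·S=277.1221
Node (3,2) S=270.4176: V=(p*·98.2600+(1−p*)·330.6300)/1.25=128.5502; Δ=(98.2600−330.6300)/(386.6971−205.5174)=-1.2825; B=V−Δ·S=475.3711
Node (3,3) S=508.8120: V=(p*·14.8600+(1−p*)·98.2600)/1.25=29.8128; Δ=(14.8600−98.2600)/(727.6012−386.6971)=-0.2446; B=V−Δ·S=154.2904
Node (2,0) S=100.5024: V=(p*·266.0923+(1−p*)·253.5981)/1.25=210.1885; Δ=(266.0923−253.5981)/(143.7184−76.3818)=0.1855; B=V−Δ·S=191.5404
Node (2,1) S=189.1032: V=(p*·128.5502+(1−p*)·266.0923)/1.25=132.4015; Δ=(128.5502−266.0923)/(270.4176−143.7184)=-1.0856; B=V−Δ·S=337.6882
Node (2,2) S=355.8126: V=(p*·29.8128+(1−p*)·128.5502)/1.25=45.0714; Δ=(29.8128−128.5502)/(508.8120−270.4176)=-0.4142; B=V−Δ·S=192.4407
Node (1,0) S=132.2400: V=(p*·132.4015+(1−p*)·210.1885)/1.25=122.6396; Δ=(132.4015−210.1885)/(189.1032−100.5024)=-0.8779; B=V−Δ·S=238.7397
Node (1,1) S=248.8200: V=(p*·45.0714+(1−p*)·132.4015)/1.25=54.8266; Δ=(45.0714−132.4015)/(355.8126−189.1032)=-0.5238; B=V−Δ·S=185.1699
Node (0,0) S=174.0000: V=(p*·54.8266+(1−p*)·122.6396)/1.25=58.4360; Δ=(54.8266−122.6396)/(248.8200−132.2400)=-0.5817; B=V−Δ·S=159.6494
Root portfolio cost Δ·174+B reproduces V0=58.4360.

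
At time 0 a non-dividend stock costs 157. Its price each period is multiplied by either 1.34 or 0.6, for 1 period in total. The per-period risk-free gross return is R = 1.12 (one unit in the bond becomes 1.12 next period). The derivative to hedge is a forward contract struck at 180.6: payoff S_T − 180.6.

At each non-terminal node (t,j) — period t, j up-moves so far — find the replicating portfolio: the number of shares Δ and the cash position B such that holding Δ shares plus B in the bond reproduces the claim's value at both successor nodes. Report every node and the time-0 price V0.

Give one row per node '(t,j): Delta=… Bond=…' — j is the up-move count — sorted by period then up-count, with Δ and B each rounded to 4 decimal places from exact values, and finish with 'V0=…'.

No-arbitrage ⇒ martingale measure with p* = (R−d)/(u−d) = 0.7027.
Payoff layer (t=1): V(1,0)=-86.4000, V(1,1)=29.7800
(0,0): S=157.0000. Δ = (V_up−V_dn)/(S_up−S_dn) = (29.7800−-86.4000)/(210.3800−94.2000) = 1.0000. V = [p*·29.7800 + (1−p*)·-86.4000]/1.12 = -4.2500. B = V − Δ·S = -161.2500.
Check: Δ(0,0)·S0 + B(0,0) = -4.2500 = V0.

(0,0): Delta=1.0000 Bond=-161.2500
V0=-4.2500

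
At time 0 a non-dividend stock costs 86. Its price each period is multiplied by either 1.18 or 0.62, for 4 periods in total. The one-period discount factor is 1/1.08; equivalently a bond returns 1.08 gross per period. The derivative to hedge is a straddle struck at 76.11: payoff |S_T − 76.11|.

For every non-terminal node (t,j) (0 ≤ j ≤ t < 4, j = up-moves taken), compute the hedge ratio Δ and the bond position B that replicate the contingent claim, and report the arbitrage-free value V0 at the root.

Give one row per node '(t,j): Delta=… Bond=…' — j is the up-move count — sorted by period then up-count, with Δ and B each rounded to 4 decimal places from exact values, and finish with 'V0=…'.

(0,0): Delta=0.5828 Bond=-12.8339
(1,0): Delta=-0.5545 Bond=46.7832
(1,1): Delta=0.7127 Bond=-27.0441
(2,0): Delta=-1.0000 Bond=65.2521
(2,1): Delta=-0.5037 Bond=47.3245
(2,2): Delta=0.8517 Bond=-45.8450
(3,0): Delta=-1.0000 Bond=70.4722
(3,1): Delta=-1.0000 Bond=70.4722
(3,2): Delta=-0.4470 Bond=46.9014
(3,3): Delta=1.0000 Bond=-70.4722
V0=37.2883

Under the risk-neutral measure, an up-move has probability p* = (R−d)/(u−d) = 0.8214 and values discount at R = 1.08.
Payoff layer (t=4): V(4,0)=63.4024, V(4,1)=51.9245, V(4,2)=30.0795, V(4,3)=11.4965, V(4,4)=90.6249
Node (3,0) S=20.4962: V=(p*·51.9245+(1−p*)·63.4024)/1.08=49.9760; Δ=(51.9245−63.4024)/(24.1855−12.7076)=-1.0000; B=V−Δ·S=70.4722
Node (3,1) S=39.0089: V=(p*·30.0795+(1−p*)·51.9245)/1.08=31.4633; Δ=(30.0795−51.9245)/(46.0305−24.1855)=-1.0000; B=V−Δ·S=70.4722
Node (3,2) S=74.2428: V=(p*·11.4965+(1−p*)·30.0795)/1.08=13.7175; Δ=(11.4965−30.0795)/(87.6065−46.0305)=-0.4470; B=V−Δ·S=46.9014
Node (3,3) S=141.3008: V=(p*·90.6249+(1−p*)·11.4965)/1.08=70.8285; Δ=(90.6249−11.4965)/(166.7349−87.6065)=1.0000; B=V−Δ·S=-70.4722
Node (2,0) S=33.0584: V=(p*·31.4633+(1−p*)·49.9760)/1.08=32.1937; Δ=(31.4633−49.9760)/(39.0089−20.4962)=-1.0000; B=V−Δ·S=65.2521
Node (2,1) S=62.9176: V=(p*·13.7175+(1−p*)·31.4633)/1.08=15.6355; Δ=(13.7175−31.4633)/(74.2428−39.0089)=-0.5037; B=V−Δ·S=47.3245
Node (2,2) S=119.7464: V=(p*·70.8285+(1−p*)·13.7175)/1.08=56.1390; Δ=(70.8285−13.7175)/(141.3008−74.2428)=0.8517; B=V−Δ·S=-45.8450
Node (1,0) S=53.3200: V=(p*·15.6355+(1−p*)·32.1937)/1.08=17.2151; Δ=(15.6355−32.1937)/(62.9176−33.0584)=-0.5545; B=V−Δ·S=46.7832
Node (1,1) S=101.4800: V=(p*·56.1390+(1−p*)·15.6355)/1.08=45.2836; Δ=(56.1390−15.6355)/(119.7464−62.9176)=0.7127; B=V−Δ·S=-27.0441
Node (0,0) S=86.0000: V=(p*·45.2836+(1−p*)·17.2151)/1.08=37.2883; Δ=(45.2836−17.2151)/(101.4800−53.3200)=0.5828; B=V−Δ·S=-12.8339
The time-0 hedge costs 37.2883, which is the no-arbitrage price.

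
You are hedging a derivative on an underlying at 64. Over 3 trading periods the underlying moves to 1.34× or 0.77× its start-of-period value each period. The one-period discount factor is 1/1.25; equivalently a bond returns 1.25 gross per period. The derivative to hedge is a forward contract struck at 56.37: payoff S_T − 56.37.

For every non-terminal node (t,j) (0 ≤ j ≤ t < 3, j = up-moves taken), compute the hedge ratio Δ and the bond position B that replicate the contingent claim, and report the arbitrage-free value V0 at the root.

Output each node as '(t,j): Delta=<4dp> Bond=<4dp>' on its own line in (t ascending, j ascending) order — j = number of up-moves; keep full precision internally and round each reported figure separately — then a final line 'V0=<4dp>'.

Risk-neutral probability p* = (R−d)/(u−d) = (1.25−0.77)/(1.34−0.77) = 0.8421.
Payoff layer (t=3): V(3,0)=-27.1519, V(3,1)=-5.5229, V(3,2)=32.1172, V(3,3)=97.6207
(2,0): S=37.9456. Δ = (V_up−V_dn)/(S_up−S_dn) = (-5.5229−-27.1519)/(50.8471−29.2181) = 1.0000. V = [p*·-5.5229 + (1−p*)·-27.1519]/1.25 = -7.1504. B = V − Δ·S = -45.0960.
(2,1): S=66.0352. Δ = (V_up−V_dn)/(S_up−S_dn) = (32.1172−-5.5229)/(88.4872−50.8471) = 1.0000. V = [p*·32.1172 + (1−p*)·-5.5229]/1.25 = 20.9392. B = V − Δ·S = -45.0960.
(2,2): S=114.9184. Δ = (V_up−V_dn)/(S_up−S_dn) = (97.6207−32.1172)/(153.9907−88.4872) = 1.0000. V = [p*·97.6207 + (1−p*)·32.1172]/1.25 = 69.8224. B = V − Δ·S = -45.0960.
(1,0): S=49.2800. Δ = (V_up−V_dn)/(S_up−S_dn) = (20.9392−-7.1504)/(66.0352−37.9456) = 1.0000. V = [p*·20.9392 + (1−p*)·-7.1504]/1.25 = 13.2032. B = V − Δ·S = -36.0768.
(1,1): S=85.7600. Δ = (V_up−V_dn)/(S_up−S_dn) = (69.8224−20.9392)/(114.9184−66.0352) = 1.0000. V = [p*·69.8224 + (1−p*)·20.9392]/1.25 = 49.6832. B = V − Δ·S = -36.0768.
(0,0): S=64.0000. Δ = (V_up−V_dn)/(S_up−S_dn) = (49.6832−13.2032)/(85.7600−49.2800) = 1.0000. V = [p*·49.6832 + (1−p*)·13.2032]/1.25 = 35.1386. B = V − Δ·S = -28.8614.
Root portfolio cost Δ·64+B reproduces V0=35.1386.

(0,0): Delta=1.0000 Bond=-28.8614
(1,0): Delta=1.0000 Bond=-36.0768
(1,1): Delta=1.0000 Bond=-36.0768
(2,0): Delta=1.0000 Bond=-45.0960
(2,1): Delta=1.0000 Bond=-45.0960
(2,2): Delta=1.0000 Bond=-45.0960
V0=35.1386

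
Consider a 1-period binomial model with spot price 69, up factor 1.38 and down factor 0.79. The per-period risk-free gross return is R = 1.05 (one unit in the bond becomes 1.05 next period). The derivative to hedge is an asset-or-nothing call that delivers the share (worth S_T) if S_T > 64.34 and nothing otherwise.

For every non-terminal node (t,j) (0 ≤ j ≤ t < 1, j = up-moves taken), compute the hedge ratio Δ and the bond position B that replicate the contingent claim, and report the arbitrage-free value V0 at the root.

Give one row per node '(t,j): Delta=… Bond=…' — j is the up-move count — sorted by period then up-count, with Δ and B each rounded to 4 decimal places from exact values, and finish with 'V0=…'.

The replicating-portfolio and risk-neutral prices coincide; use p* = (1.05−0.79)/(1.38−0.79) = 0.4407 for the latter.
Payoff layer (t=1): V(1,0)=0.0000, V(1,1)=95.2200
Node (0,0) S=69.0000: V=(p*·95.2200+(1−p*)·0.0000)/1.05=39.9632; Δ=(95.2200−0.0000)/(95.2200−54.5100)=2.3390; B=V−Δ·S=-121.4266
The time-0 hedge costs 39.9632, which is the no-arbitrage price.

(0,0): Delta=2.3390 Bond=-121.4266
V0=39.9632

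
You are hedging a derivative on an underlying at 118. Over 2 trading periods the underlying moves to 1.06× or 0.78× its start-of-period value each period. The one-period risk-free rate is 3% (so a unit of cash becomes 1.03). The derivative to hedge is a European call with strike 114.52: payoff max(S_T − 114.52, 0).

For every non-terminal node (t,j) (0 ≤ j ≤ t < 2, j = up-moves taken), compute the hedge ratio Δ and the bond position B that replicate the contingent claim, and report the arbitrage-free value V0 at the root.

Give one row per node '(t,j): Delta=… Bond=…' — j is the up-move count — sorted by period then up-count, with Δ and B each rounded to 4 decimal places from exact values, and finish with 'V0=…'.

Since d<R<u, set p* = (R−d)/(u−d) = 0.8929; price each node as the discounted p*-expectation of its children.
Terminal payoffs: V(2,0)=0.0000, V(2,1)=0.0000, V(2,2)=18.0648
Node (1,0) S=92.0400: V=(p*·0.0000+(1−p*)·0.0000)/1.03=0.0000; Δ=(0.0000−0.0000)/(97.5624−71.7912)=0.0000; B=V−Δ·S=0.0000
Node (1,1) S=125.0800: V=(p*·18.0648+(1−p*)·0.0000)/1.03=15.6595; Δ=(18.0648−0.0000)/(132.5848−97.5624)=0.5158; B=V−Δ·S=-48.8576
Node (0,0) S=118.0000: V=(p*·15.6595+(1−p*)·0.0000)/1.03=13.5745; Δ=(15.6595−0.0000)/(125.0800−92.0400)=0.4740; B=V−Δ·S=-42.3523
Check: Δ(0,0)·S0 + B(0,0) = 13.5745 = V0.

(0,0): Delta=0.4740 Bond=-42.3523
(1,0): Delta=0.0000 Bond=0.0000
(1,1): Delta=0.5158 Bond=-48.8576
V0=13.5745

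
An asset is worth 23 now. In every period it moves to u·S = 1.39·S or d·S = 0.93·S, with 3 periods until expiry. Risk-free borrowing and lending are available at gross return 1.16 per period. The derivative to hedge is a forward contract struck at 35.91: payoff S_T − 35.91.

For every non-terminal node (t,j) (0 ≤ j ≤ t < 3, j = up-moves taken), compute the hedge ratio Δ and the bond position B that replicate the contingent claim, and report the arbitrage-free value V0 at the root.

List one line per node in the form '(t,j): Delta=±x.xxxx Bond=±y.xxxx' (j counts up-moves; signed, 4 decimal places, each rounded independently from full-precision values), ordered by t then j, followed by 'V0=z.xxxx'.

(0,0): Delta=1.0000 Bond=-23.0060
(1,0): Delta=1.0000 Bond=-26.6870
(1,1): Delta=1.0000 Bond=-26.6870
(2,0): Delta=1.0000 Bond=-30.9569
(2,1): Delta=1.0000 Bond=-30.9569
(2,2): Delta=1.0000 Bond=-30.9569
V0=-0.0060

Risk-neutral probability p* = (R−d)/(u−d) = (1.16−0.93)/(1.39−0.93) = 0.5000.
Terminal payoffs: V(3,0)=-17.4098, V(3,1)=-8.2591, V(3,2)=5.4176, V(3,3)=25.8592
(2,0): S=19.8927. Δ = (V_up−V_dn)/(S_up−S_dn) = (-8.2591−-17.4098)/(27.6509−18.5002) = 1.0000. V = [p*·-8.2591 + (1−p*)·-17.4098]/1.16 = -11.0642. B = V − Δ·S = -30.9569.
(2,1): S=29.7321. Δ = (V_up−V_dn)/(S_up−S_dn) = (5.4176−-8.2591)/(41.3276−27.6509) = 1.0000. V = [p*·5.4176 + (1−p*)·-8.2591]/1.16 = -1.2248. B = V − Δ·S = -30.9569.
(2,2): S=44.4383. Δ = (V_up−V_dn)/(S_up−S_dn) = (25.8592−5.4176)/(61.7692−41.3276) = 1.0000. V = [p*·25.8592 + (1−p*)·5.4176]/1.16 = 13.4814. B = V − Δ·S = -30.9569.
(1,0): S=21.3900. Δ = (V_up−V_dn)/(S_up−S_dn) = (-1.2248−-11.0642)/(29.7321−19.8927) = 1.0000. V = [p*·-1.2248 + (1−p*)·-11.0642]/1.16 = -5.2970. B = V − Δ·S = -26.6870.
(1,1): S=31.9700. Δ = (V_up−V_dn)/(S_up−S_dn) = (13.4814−-1.2248)/(44.4383−29.7321) = 1.0000. V = [p*·13.4814 + (1−p*)·-1.2248]/1.16 = 5.2830. B = V − Δ·S = -26.6870.
(0,0): S=23.0000. Δ = (V_up−V_dn)/(S_up−S_dn) = (5.2830−-5.2970)/(31.9700−21.3900) = 1.0000. V = [p*·5.2830 + (1−p*)·-5.2970]/1.16 = -0.0060. B = V − Δ·S = -23.0060.
Check: Δ(0,0)·S0 + B(0,0) = -0.0060 = V0.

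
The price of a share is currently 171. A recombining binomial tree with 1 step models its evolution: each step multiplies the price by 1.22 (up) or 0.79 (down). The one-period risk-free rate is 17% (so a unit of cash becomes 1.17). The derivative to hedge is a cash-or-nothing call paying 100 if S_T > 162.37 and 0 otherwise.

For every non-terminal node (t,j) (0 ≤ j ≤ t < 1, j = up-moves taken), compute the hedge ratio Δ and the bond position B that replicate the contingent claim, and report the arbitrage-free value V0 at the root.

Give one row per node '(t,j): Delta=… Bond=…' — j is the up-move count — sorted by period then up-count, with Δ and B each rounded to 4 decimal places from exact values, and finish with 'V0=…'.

Since d<R<u, set p* = (R−d)/(u−d) = 0.8837; price each node as the discounted p*-expectation of its children.
At expiry t=1: V(1,0)=0.0000, V(1,1)=100.0000
(0,0): S=171.0000. Δ = (V_up−V_dn)/(S_up−S_dn) = (100.0000−0.0000)/(208.6200−135.0900) = 1.3600. V = [p*·100.0000 + (1−p*)·0.0000]/1.17 = 75.5317. B = V − Δ·S = -157.0264.
Each (Δ,B) replicates both successor values, so the strategy is self-financing and V0 is arbitrage-free.

(0,0): Delta=1.3600 Bond=-157.0264
V0=75.5317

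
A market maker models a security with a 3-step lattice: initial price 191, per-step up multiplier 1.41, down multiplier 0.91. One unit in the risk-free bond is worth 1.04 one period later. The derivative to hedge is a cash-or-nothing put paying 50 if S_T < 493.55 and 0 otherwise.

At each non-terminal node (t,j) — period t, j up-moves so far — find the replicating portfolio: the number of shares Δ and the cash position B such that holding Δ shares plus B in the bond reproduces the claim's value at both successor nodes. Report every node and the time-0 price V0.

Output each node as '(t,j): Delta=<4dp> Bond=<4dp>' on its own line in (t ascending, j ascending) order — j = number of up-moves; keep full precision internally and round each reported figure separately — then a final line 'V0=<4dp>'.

The replicating-portfolio and risk-neutral prices coincide; use p* = (1.04−0.91)/(1.41−0.91) = 0.2600 for the latter.
At expiry t=3: V(3,0)=50.0000, V(3,1)=50.0000, V(3,2)=50.0000, V(3,3)=0.0000
Node (2,0) S=158.1671: V=(p*·50.0000+(1−p*)·50.0000)/1.04=48.0769; Δ=(50.0000−50.0000)/(223.0156−143.9321)=0.0000; B=V−Δ·S=48.0769
Node (2,1) S=245.0721: V=(p*·50.0000+(1−p*)·50.0000)/1.04=48.0769; Δ=(50.0000−50.0000)/(345.5517−223.0156)=0.0000; B=V−Δ·S=48.0769
Node (2,2) S=379.7271: V=(p*·0.0000+(1−p*)·50.0000)/1.04=35.5769; Δ=(0.0000−50.0000)/(535.4152−345.5517)=-0.2633; B=V−Δ·S=135.5769
Node (1,0) S=173.8100: V=(p*·48.0769+(1−p*)·48.0769)/1.04=46.2278; Δ=(48.0769−48.0769)/(245.0721−158.1671)=0.0000; B=V−Δ·S=46.2278
Node (1,1) S=269.3100: V=(p*·35.5769+(1−p*)·48.0769)/1.04=43.1028; Δ=(35.5769−48.0769)/(379.7271−245.0721)=-0.0928; B=V−Δ·S=68.1028
Node (0,0) S=191.0000: V=(p*·43.1028+(1−p*)·46.2278)/1.04=43.6686; Δ=(43.1028−46.2278)/(269.3100−173.8100)=-0.0327; B=V−Δ·S=49.9186
Check: Δ(0,0)·S0 + B(0,0) = 43.6686 = V0.

(0,0): Delta=-0.0327 Bond=49.9186
(1,0): Delta=0.0000 Bond=46.2278
(1,1): Delta=-0.0928 Bond=68.1028
(2,0): Delta=0.0000 Bond=48.0769
(2,1): Delta=0.0000 Bond=48.0769
(2,2): Delta=-0.2633 Bond=135.5769
V0=43.6686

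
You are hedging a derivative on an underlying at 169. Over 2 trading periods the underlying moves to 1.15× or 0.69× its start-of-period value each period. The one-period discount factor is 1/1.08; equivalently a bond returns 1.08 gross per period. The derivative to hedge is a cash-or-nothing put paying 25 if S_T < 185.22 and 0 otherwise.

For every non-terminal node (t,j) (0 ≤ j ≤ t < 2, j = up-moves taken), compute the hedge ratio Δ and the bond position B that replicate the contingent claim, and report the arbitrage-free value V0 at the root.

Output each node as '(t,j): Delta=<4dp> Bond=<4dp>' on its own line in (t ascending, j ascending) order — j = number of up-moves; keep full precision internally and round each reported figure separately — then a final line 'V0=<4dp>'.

Since d<R<u, set p* = (R−d)/(u−d) = 0.8478; price each node as the discounted p*-expectation of its children.
At expiry t=2: V(2,0)=25.0000, V(2,1)=25.0000, V(2,2)=0.0000
(1,0): S=116.6100. Δ = (V_up−V_dn)/(S_up−S_dn) = (25.0000−25.0000)/(134.1015−80.4609) = 0.0000. V = [p*·25.0000 + (1−p*)·25.0000]/1.08 = 23.1481. B = V − Δ·S = 23.1481.
(1,1): S=194.3500. Δ = (V_up−V_dn)/(S_up−S_dn) = (0.0000−25.0000)/(223.5025−134.1015) = -0.2796. V = [p*·0.0000 + (1−p*)·25.0000]/1.08 = 3.5225. B = V − Δ·S = 57.8704.
(0,0): S=169.0000. Δ = (V_up−V_dn)/(S_up−S_dn) = (3.5225−23.1481)/(194.3500−116.6100) = -0.2525. V = [p*·3.5225 + (1−p*)·23.1481]/1.08 = 6.0269. B = V − Δ·S = 48.6913.
The time-0 hedge costs 6.0269, which is the no-arbitrage price.

(0,0): Delta=-0.2525 Bond=48.6913
(1,0): Delta=0.0000 Bond=23.1481
(1,1): Delta=-0.2796 Bond=57.8704
V0=6.0269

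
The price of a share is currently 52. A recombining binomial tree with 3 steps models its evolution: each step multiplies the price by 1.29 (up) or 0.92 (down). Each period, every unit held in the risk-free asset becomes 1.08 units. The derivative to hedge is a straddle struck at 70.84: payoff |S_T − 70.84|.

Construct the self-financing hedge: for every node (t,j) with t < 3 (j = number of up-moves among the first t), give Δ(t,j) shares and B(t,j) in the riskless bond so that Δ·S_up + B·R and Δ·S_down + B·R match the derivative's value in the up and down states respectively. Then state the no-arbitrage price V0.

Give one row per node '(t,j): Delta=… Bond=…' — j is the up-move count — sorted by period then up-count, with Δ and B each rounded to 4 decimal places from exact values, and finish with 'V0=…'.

The replicating-portfolio and risk-neutral prices coincide; use p* = (1.08−0.92)/(1.29−0.92) = 0.4324 for the latter.
Terminal payoffs: V(3,0)=30.3482, V(3,1)=14.0635, V(3,2)=8.7705, V(3,3)=40.7878
(2,0): S=44.0128. Δ = (V_up−V_dn)/(S_up−S_dn) = (14.0635−30.3482)/(56.7765−40.4918) = -1.0000. V = [p*·14.0635 + (1−p*)·30.3482]/1.08 = 21.5798. B = V − Δ·S = 65.5926.
(2,1): S=61.7136. Δ = (V_up−V_dn)/(S_up−S_dn) = (8.7705−14.0635)/(79.6105−56.7765) = -0.2318. V = [p*·8.7705 + (1−p*)·14.0635]/1.08 = 10.9025. B = V − Δ·S = 25.2077.
(2,2): S=86.5332. Δ = (V_up−V_dn)/(S_up−S_dn) = (40.7878−8.7705)/(111.6278−79.6105) = 1.0000. V = [p*·40.7878 + (1−p*)·8.7705]/1.08 = 20.9406. B = V − Δ·S = -65.5926.
(1,0): S=47.8400. Δ = (V_up−V_dn)/(S_up−S_dn) = (10.9025−21.5798)/(61.7136−44.0128) = -0.6032. V = [p*·10.9025 + (1−p*)·21.5798]/1.08 = 15.7061. B = V − Δ·S = 44.5638.
(1,1): S=67.0800. Δ = (V_up−V_dn)/(S_up−S_dn) = (20.9406−10.9025)/(86.5332−61.7136) = 0.4044. V = [p*·20.9406 + (1−p*)·10.9025]/1.08 = 14.1141. B = V − Δ·S = -13.0160.
(0,0): S=52.0000. Δ = (V_up−V_dn)/(S_up−S_dn) = (14.1141−15.7061)/(67.0800−47.8400) = -0.0827. V = [p*·14.1141 + (1−p*)·15.7061]/1.08 = 13.9053. B = V − Δ·S = 18.2078.
Self-financing check: at every node Δ·S+B equals the discounted successor values.

(0,0): Delta=-0.0827 Bond=18.2078
(1,0): Delta=-0.6032 Bond=44.5638
(1,1): Delta=0.4044 Bond=-13.0160
(2,0): Delta=-1.0000 Bond=65.5926
(2,1): Delta=-0.2318 Bond=25.2077
(2,2): Delta=1.0000 Bond=-65.5926
V0=13.9053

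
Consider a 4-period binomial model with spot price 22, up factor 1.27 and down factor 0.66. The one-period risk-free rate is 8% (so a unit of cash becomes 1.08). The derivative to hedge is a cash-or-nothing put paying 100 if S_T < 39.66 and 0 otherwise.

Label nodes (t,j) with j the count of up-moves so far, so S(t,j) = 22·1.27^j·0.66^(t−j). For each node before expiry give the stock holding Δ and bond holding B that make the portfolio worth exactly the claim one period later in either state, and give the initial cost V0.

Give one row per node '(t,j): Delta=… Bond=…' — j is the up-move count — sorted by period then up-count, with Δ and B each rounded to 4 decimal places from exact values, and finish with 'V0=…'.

The replicating-portfolio and risk-neutral prices coincide; use p* = (1.08−0.66)/(1.27−0.66) = 0.6885 for the latter.
Terminal values V(4,·): V(4,0)=100.0000, V(4,1)=100.0000, V(4,2)=100.0000, V(4,3)=100.0000, V(4,4)=0.0000
(3,0): S=6.3249. Δ = (V_up−V_dn)/(S_up−S_dn) = (100.0000−100.0000)/(8.0326−4.1744) = 0.0000. V = [p*·100.0000 + (1−p*)·100.0000]/1.08 = 92.5926. B = V − Δ·S = 92.5926.
(3,1): S=12.1707. Δ = (V_up−V_dn)/(S_up−S_dn) = (100.0000−100.0000)/(15.4567−8.0326) = 0.0000. V = [p*·100.0000 + (1−p*)·100.0000]/1.08 = 92.5926. B = V − Δ·S = 92.5926.
(3,2): S=23.4193. Δ = (V_up−V_dn)/(S_up−S_dn) = (100.0000−100.0000)/(29.7425−15.4567) = 0.0000. V = [p*·100.0000 + (1−p*)·100.0000]/1.08 = 92.5926. B = V − Δ·S = 92.5926.
(3,3): S=45.0644. Δ = (V_up−V_dn)/(S_up−S_dn) = (0.0000−100.0000)/(57.2318−29.7425) = -3.6378. V = [p*·0.0000 + (1−p*)·100.0000]/1.08 = 28.8403. B = V − Δ·S = 192.7747.
(2,0): S=9.5832. Δ = (V_up−V_dn)/(S_up−S_dn) = (92.5926−92.5926)/(12.1707−6.3249) = 0.0000. V = [p*·92.5926 + (1−p*)·92.5926]/1.08 = 85.7339. B = V − Δ·S = 85.7339.
(2,1): S=18.4404. Δ = (V_up−V_dn)/(S_up−S_dn) = (92.5926−92.5926)/(23.4193−12.1707) = 0.0000. V = [p*·92.5926 + (1−p*)·92.5926]/1.08 = 85.7339. B = V − Δ·S = 85.7339.
(2,2): S=35.4838. Δ = (V_up−V_dn)/(S_up−S_dn) = (28.8403−92.5926)/(45.0644−23.4193) = -2.9453. V = [p*·28.8403 + (1−p*)·92.5926]/1.08 = 45.0904. B = V − Δ·S = 149.6023.
(1,0): S=14.5200. Δ = (V_up−V_dn)/(S_up−S_dn) = (85.7339−85.7339)/(18.4404−9.5832) = 0.0000. V = [p*·85.7339 + (1−p*)·85.7339]/1.08 = 79.3832. B = V − Δ·S = 79.3832.
(1,1): S=27.9400. Δ = (V_up−V_dn)/(S_up−S_dn) = (45.0904−85.7339)/(35.4838−18.4404) = -2.3847. V = [p*·45.0904 + (1−p*)·85.7339]/1.08 = 53.4720. B = V − Δ·S = 120.1008.
(0,0): S=22.0000. Δ = (V_up−V_dn)/(S_up−S_dn) = (53.4720−79.3832)/(27.9400−14.5200) = -1.9308. V = [p*·53.4720 + (1−p*)·79.3832]/1.08 = 56.9840. B = V − Δ·S = 99.4614.
Self-financing check: at every node Δ·S+B equals the discounted successor values.

(0,0): Delta=-1.9308 Bond=99.4614
(1,0): Delta=0.0000 Bond=79.3832
(1,1): Delta=-2.3847 Bond=120.1008
(2,0): Delta=0.0000 Bond=85.7339
(2,1): Delta=0.0000 Bond=85.7339
(2,2): Delta=-2.9453 Bond=149.6023
(3,0): Delta=0.0000 Bond=92.5926
(3,1): Delta=0.0000 Bond=92.5926
(3,2): Delta=0.0000 Bond=92.5926
(3,3): Delta=-3.6378 Bond=192.7747
V0=56.9840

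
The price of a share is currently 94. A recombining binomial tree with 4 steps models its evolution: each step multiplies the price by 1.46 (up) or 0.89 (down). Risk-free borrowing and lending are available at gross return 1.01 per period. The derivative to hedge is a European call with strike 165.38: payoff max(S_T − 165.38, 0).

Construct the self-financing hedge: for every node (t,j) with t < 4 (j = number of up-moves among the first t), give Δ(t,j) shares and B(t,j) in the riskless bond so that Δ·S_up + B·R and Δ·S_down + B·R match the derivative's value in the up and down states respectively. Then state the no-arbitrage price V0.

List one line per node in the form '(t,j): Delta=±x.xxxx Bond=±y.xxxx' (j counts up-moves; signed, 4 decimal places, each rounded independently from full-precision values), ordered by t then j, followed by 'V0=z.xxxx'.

Since d<R<u, set p* = (R−d)/(u−d) = 0.2105; price each node as the discounted p*-expectation of its children.
Payoff layer (t=4): V(4,0)=0.0000, V(4,1)=0.0000, V(4,2)=0.0000, V(4,3)=94.9813, V(4,4)=261.7295
Node (3,0) S=66.2671: V=(p*·0.0000+(1−p*)·0.0000)/1.01=0.0000; Δ=(0.0000−0.0000)/(96.7499−58.9777)=0.0000; B=V−Δ·S=0.0000
Node (3,1) S=108.7078: V=(p*·0.0000+(1−p*)·0.0000)/1.01=0.0000; Δ=(0.0000−0.0000)/(158.7134−96.7499)=0.0000; B=V−Δ·S=0.0000
Node (3,2) S=178.3297: V=(p*·94.9813+(1−p*)·0.0000)/1.01=19.7981; Δ=(94.9813−0.0000)/(260.3613−158.7134)=0.9344; B=V−Δ·S=-146.8358
Node (3,3) S=292.5408: V=(p*·261.7295+(1−p*)·94.9813)/1.01=128.7982; Δ=(261.7295−94.9813)/(427.1095−260.3613)=1.0000; B=V−Δ·S=-163.7426
Node (2,0) S=74.4574: V=(p*·0.0000+(1−p*)·0.0000)/1.01=0.0000; Δ=(0.0000−0.0000)/(108.7078−66.2671)=0.0000; B=V−Δ·S=0.0000
Node (2,1) S=122.1436: V=(p*·19.7981+(1−p*)·0.0000)/1.01=4.1267; Δ=(19.7981−0.0000)/(178.3297−108.7078)=0.2844; B=V−Δ·S=-30.6067
Node (2,2) S=200.3704: V=(p*·128.7982+(1−p*)·19.7981)/1.01=42.3223; Δ=(128.7982−19.7981)/(292.5408−178.3297)=0.9544; B=V−Δ·S=-148.9060
Node (1,0) S=83.6600: V=(p*·4.1267+(1−p*)·0.0000)/1.01=0.8602; Δ=(4.1267−0.0000)/(122.1436−74.4574)=0.0865; B=V−Δ·S=-6.3797
Node (1,1) S=137.2400: V=(p*·42.3223+(1−p*)·4.1267)/1.01=12.0474; Δ=(42.3223−4.1267)/(200.3704−122.1436)=0.4883; B=V−Δ·S=-54.9622
Node (0,0) S=94.0000: V=(p*·12.0474+(1−p*)·0.8602)/1.01=3.1836; Δ=(12.0474−0.8602)/(137.2400−83.6600)=0.2088; B=V−Δ·S=-16.4432
Root portfolio cost Δ·94+B reproduces V0=3.1836.

(0,0): Delta=0.2088 Bond=-16.4432
(1,0): Delta=0.0865 Bond=-6.3797
(1,1): Delta=0.4883 Bond=-54.9622
(2,0): Delta=0.0000 Bond=0.0000
(2,1): Delta=0.2844 Bond=-30.6067
(2,2): Delta=0.9544 Bond=-148.9060
(3,0): Delta=0.0000 Bond=0.0000
(3,1): Delta=0.0000 Bond=0.0000
(3,2): Delta=0.9344 Bond=-146.8358
(3,3): Delta=1.0000 Bond=-163.7426
V0=3.1836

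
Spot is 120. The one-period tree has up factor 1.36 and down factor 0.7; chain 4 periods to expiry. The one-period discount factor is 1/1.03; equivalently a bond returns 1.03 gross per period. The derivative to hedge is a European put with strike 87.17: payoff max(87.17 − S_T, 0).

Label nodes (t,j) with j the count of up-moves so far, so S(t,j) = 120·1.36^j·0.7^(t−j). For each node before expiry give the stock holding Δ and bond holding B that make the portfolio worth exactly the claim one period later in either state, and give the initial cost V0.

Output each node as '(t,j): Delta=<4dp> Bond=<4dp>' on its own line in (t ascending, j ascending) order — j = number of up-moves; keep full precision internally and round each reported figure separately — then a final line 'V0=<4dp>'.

Risk-neutral probability p* = (R−d)/(u−d) = (1.03−0.7)/(1.36−0.7) = 0.5000.
Terminal values V(4,·): V(4,0)=58.3580, V(4,1)=31.1924, V(4,2)=0.0000, V(4,3)=0.0000, V(4,4)=0.0000
(3,0): S=41.1600. Δ = (V_up−V_dn)/(S_up−S_dn) = (31.1924−58.3580)/(55.9776−28.8120) = -1.0000. V = [p*·31.1924 + (1−p*)·58.3580]/1.03 = 43.4711. B = V − Δ·S = 84.6311.
(3,1): S=79.9680. Δ = (V_up−V_dn)/(S_up−S_dn) = (0.0000−31.1924)/(108.7565−55.9776) = -0.5910. V = [p*·0.0000 + (1−p*)·31.1924]/1.03 = 15.1419. B = V − Δ·S = 62.4032.
(3,2): S=155.3664. Δ = (V_up−V_dn)/(S_up−S_dn) = (0.0000−0.0000)/(211.2983−108.7565) = 0.0000. V = [p*·0.0000 + (1−p*)·0.0000]/1.03 = 0.0000. B = V − Δ·S = 0.0000.
(3,3): S=301.8547. Δ = (V_up−V_dn)/(S_up−S_dn) = (0.0000−0.0000)/(410.5224−211.2983) = 0.0000. V = [p*·0.0000 + (1−p*)·0.0000]/1.03 = 0.0000. B = V − Δ·S = 0.0000.
(2,0): S=58.8000. Δ = (V_up−V_dn)/(S_up−S_dn) = (15.1419−43.4711)/(79.9680−41.1600) = -0.7300. V = [p*·15.1419 + (1−p*)·43.4711]/1.03 = 28.4529. B = V − Δ·S = 71.3758.
(2,1): S=114.2400. Δ = (V_up−V_dn)/(S_up−S_dn) = (0.0000−15.1419)/(155.3664−79.9680) = -0.2008. V = [p*·0.0000 + (1−p*)·15.1419]/1.03 = 7.3505. B = V − Δ·S = 30.2928.
(2,2): S=221.9520. Δ = (V_up−V_dn)/(S_up−S_dn) = (0.0000−0.0000)/(301.8547−155.3664) = 0.0000. V = [p*·0.0000 + (1−p*)·0.0000]/1.03 = 0.0000. B = V − Δ·S = 0.0000.
(1,0): S=84.0000. Δ = (V_up−V_dn)/(S_up−S_dn) = (7.3505−28.4529)/(114.2400−58.8000) = -0.3806. V = [p*·7.3505 + (1−p*)·28.4529]/1.03 = 17.3803. B = V − Δ·S = 49.3537.
(1,1): S=163.2000. Δ = (V_up−V_dn)/(S_up−S_dn) = (0.0000−7.3505)/(221.9520−114.2400) = -0.0682. V = [p*·0.0000 + (1−p*)·7.3505]/1.03 = 3.5682. B = V − Δ·S = 14.7052.
(0,0): S=120.0000. Δ = (V_up−V_dn)/(S_up−S_dn) = (3.5682−17.3803)/(163.2000−84.0000) = -0.1744. V = [p*·3.5682 + (1−p*)·17.3803]/1.03 = 10.1692. B = V − Δ·S = 31.0966.
Each (Δ,B) replicates both successor values, so the strategy is self-financing and V0 is arbitrage-free.

(0,0): Delta=-0.1744 Bond=31.0966
(1,0): Delta=-0.3806 Bond=49.3537
(1,1): Delta=-0.0682 Bond=14.7052
(2,0): Delta=-0.7300 Bond=71.3758
(2,1): Delta=-0.2008 Bond=30.2928
(2,2): Delta=0.0000 Bond=0.0000
(3,0): Delta=-1.0000 Bond=84.6311
(3,1): Delta=-0.5910 Bond=62.4032
(3,2): Delta=0.0000 Bond=0.0000
(3,3): Delta=0.0000 Bond=0.0000
V0=10.1692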